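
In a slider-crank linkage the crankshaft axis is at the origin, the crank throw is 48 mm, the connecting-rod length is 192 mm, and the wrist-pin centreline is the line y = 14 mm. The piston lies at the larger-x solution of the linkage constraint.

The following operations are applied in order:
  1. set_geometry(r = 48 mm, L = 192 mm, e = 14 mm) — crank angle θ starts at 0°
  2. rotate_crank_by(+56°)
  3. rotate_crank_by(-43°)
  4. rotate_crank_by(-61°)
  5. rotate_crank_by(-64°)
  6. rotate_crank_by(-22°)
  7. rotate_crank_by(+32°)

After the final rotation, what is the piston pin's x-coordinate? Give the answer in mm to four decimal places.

set_geometry: r = 48 mm, L = 192 mm, e = 14 mm; θ ← 0°
rotate_crank_by(+56°): θ ← 0° +56° = 56°
rotate_crank_by(-43°): θ ← 56° -43° = 13°
rotate_crank_by(-61°): θ ← 13° -61° = -48°
rotate_crank_by(-64°): θ ← -48° -64° = -112°
rotate_crank_by(-22°): θ ← -112° -22° = -134°
rotate_crank_by(+32°): θ ← -134° +32° = -102°
crank pin P = (r cos θ, r sin θ) = (-9.979761, -46.951085)
h = r sin θ − e = -46.951085 − 14 = -60.951085
x = r cos θ + √(L² − h²) = -9.979761 + √(36864.0 − 3715.0347) = -9.979761 + 182.068573 = 172.088812

172.0888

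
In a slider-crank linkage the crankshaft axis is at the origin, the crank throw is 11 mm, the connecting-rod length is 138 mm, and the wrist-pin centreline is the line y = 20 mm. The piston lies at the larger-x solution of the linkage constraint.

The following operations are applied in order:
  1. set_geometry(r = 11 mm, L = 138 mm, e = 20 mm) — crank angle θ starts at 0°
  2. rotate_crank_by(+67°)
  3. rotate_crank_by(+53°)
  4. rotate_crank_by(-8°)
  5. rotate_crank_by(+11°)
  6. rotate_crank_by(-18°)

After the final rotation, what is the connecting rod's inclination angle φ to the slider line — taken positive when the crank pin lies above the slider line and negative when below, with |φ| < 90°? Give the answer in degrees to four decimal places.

-3.8953

set_geometry: r = 11 mm, L = 138 mm, e = 20 mm; θ ← 0°
rotate_crank_by(+67°): θ ← 0° +67° = 67°
rotate_crank_by(+53°): θ ← 67° +53° = 120°
rotate_crank_by(-8°): θ ← 120° -8° = 112°
rotate_crank_by(+11°): θ ← 112° +11° = 123°
rotate_crank_by(-18°): θ ← 123° -18° = 105°
crank pin P = (r cos θ, r sin θ) = (-2.847009, 10.625184)
h = r sin θ − e = 10.625184 − 20 = -9.374816
sin φ = h / L = -9.374816 / 138 = -0.06793345
φ = arcsin(-0.06793345) = -3.895300°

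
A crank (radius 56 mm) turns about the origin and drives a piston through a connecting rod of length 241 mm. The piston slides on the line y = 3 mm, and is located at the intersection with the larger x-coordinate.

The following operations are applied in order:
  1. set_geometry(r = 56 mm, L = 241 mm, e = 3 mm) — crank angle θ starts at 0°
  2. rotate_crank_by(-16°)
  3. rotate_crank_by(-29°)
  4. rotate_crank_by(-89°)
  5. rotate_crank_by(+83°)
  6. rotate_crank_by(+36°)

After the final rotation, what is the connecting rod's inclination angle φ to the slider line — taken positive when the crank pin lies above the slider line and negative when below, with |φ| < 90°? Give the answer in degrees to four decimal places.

-4.1627

set_geometry: r = 56 mm, L = 241 mm, e = 3 mm; θ ← 0°
rotate_crank_by(-16°): θ ← 0° -16° = -16°
rotate_crank_by(-29°): θ ← -16° -29° = -45°
rotate_crank_by(-89°): θ ← -45° -89° = -134°
rotate_crank_by(+83°): θ ← -134° +83° = -51°
rotate_crank_by(+36°): θ ← -51° +36° = -15°
crank pin P = (r cos θ, r sin θ) = (54.091846, -14.493867)
h = r sin θ − e = -14.493867 − 3 = -17.493867
sin φ = h / L = -17.493867 / 241 = -0.07258866
φ = arcsin(-0.07258866) = -4.162685°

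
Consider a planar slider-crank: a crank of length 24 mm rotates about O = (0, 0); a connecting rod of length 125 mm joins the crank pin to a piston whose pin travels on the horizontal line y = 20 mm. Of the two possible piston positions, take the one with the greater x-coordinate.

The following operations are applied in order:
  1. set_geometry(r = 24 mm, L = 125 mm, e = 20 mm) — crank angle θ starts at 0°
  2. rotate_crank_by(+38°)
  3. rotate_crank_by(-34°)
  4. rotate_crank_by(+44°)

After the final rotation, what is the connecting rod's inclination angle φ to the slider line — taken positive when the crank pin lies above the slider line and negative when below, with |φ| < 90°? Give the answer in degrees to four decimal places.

set_geometry: r = 24 mm, L = 125 mm, e = 20 mm; θ ← 0°
rotate_crank_by(+38°): θ ← 0° +38° = 38°
rotate_crank_by(-34°): θ ← 38° -34° = 4°
rotate_crank_by(+44°): θ ← 4° +44° = 48°
crank pin P = (r cos θ, r sin θ) = (16.059135, 17.835476)
h = r sin θ − e = 17.835476 − 20 = -2.164524
sin φ = h / L = -2.164524 / 125 = -0.01731619
φ = arcsin(-0.01731619) = -0.992194°

-0.9922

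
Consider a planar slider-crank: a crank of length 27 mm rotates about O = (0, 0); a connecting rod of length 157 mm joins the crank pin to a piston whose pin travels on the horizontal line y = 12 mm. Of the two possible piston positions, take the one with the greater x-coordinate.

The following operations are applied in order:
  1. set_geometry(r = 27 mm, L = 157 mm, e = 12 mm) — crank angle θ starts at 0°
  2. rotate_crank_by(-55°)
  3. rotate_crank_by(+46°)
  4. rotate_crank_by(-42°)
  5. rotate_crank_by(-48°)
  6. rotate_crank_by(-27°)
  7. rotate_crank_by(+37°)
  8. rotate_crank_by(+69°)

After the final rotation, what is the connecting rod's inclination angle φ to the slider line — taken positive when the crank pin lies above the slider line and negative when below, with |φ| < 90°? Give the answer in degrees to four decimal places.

set_geometry: r = 27 mm, L = 157 mm, e = 12 mm; θ ← 0°
rotate_crank_by(-55°): θ ← 0° -55° = -55°
rotate_crank_by(+46°): θ ← -55° +46° = -9°
rotate_crank_by(-42°): θ ← -9° -42° = -51°
rotate_crank_by(-48°): θ ← -51° -48° = -99°
rotate_crank_by(-27°): θ ← -99° -27° = -126°
rotate_crank_by(+37°): θ ← -126° +37° = -89°
rotate_crank_by(+69°): θ ← -89° +69° = -20°
crank pin P = (r cos θ, r sin θ) = (25.371701, -9.234544)
h = r sin θ − e = -9.234544 − 12 = -21.234544
sin φ = h / L = -21.234544 / 157 = -0.13525187
φ = arcsin(-0.13525187) = -7.773185°

-7.7732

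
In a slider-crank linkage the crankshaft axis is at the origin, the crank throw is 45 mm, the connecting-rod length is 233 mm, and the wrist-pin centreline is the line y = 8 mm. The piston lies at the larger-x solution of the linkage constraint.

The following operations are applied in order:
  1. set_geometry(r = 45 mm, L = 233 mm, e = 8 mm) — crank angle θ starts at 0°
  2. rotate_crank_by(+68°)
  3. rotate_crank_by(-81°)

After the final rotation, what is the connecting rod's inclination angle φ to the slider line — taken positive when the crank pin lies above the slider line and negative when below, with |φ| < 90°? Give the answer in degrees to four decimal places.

-4.4610

set_geometry: r = 45 mm, L = 233 mm, e = 8 mm; θ ← 0°
rotate_crank_by(+68°): θ ← 0° +68° = 68°
rotate_crank_by(-81°): θ ← 68° -81° = -13°
crank pin P = (r cos θ, r sin θ) = (43.846653, -10.122797)
h = r sin θ − e = -10.122797 − 8 = -18.122797
sin φ = h / L = -18.122797 / 233 = -0.07778025
φ = arcsin(-0.07778025) = -4.460986°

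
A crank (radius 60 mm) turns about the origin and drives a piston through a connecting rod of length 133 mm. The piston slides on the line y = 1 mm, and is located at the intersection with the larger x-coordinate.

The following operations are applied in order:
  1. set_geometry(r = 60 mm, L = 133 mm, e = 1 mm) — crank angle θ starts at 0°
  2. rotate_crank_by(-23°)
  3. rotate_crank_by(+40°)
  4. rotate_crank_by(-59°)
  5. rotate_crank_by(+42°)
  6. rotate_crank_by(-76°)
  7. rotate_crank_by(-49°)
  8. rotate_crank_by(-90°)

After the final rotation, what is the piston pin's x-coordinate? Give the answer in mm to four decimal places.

79.5850

set_geometry: r = 60 mm, L = 133 mm, e = 1 mm; θ ← 0°
rotate_crank_by(-23°): θ ← 0° -23° = -23°
rotate_crank_by(+40°): θ ← -23° +40° = 17°
rotate_crank_by(-59°): θ ← 17° -59° = -42°
rotate_crank_by(+42°): θ ← -42° +42° = 0°
rotate_crank_by(-76°): θ ← 0° -76° = -76°
rotate_crank_by(-49°): θ ← -76° -49° = -125°
rotate_crank_by(-90°): θ ← -125° -90° = -215°
crank pin P = (r cos θ, r sin θ) = (-49.149123, 34.414586)
h = r sin θ − e = 34.414586 − 1 = 33.414586
x = r cos θ + √(L² − h²) = -49.149123 + √(17689.0 − 1116.5346) = -49.149123 + 128.734088 = 79.584965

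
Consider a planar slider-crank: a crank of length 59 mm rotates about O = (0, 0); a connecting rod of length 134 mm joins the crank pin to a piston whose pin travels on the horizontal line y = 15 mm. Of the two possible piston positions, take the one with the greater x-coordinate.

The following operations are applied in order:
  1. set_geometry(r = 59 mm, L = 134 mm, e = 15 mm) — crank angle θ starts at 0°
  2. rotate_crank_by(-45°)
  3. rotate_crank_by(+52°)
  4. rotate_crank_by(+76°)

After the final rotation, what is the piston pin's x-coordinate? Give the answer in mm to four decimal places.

set_geometry: r = 59 mm, L = 134 mm, e = 15 mm; θ ← 0°
rotate_crank_by(-45°): θ ← 0° -45° = -45°
rotate_crank_by(+52°): θ ← -45° +52° = 7°
rotate_crank_by(+76°): θ ← 7° +76° = 83°
crank pin P = (r cos θ, r sin θ) = (7.190291, 58.560223)
h = r sin θ − e = 58.560223 − 15 = 43.560223
x = r cos θ + √(L² − h²) = 7.190291 + √(17956.0 − 1897.4930) = 7.190291 + 126.722165 = 133.912456

133.9125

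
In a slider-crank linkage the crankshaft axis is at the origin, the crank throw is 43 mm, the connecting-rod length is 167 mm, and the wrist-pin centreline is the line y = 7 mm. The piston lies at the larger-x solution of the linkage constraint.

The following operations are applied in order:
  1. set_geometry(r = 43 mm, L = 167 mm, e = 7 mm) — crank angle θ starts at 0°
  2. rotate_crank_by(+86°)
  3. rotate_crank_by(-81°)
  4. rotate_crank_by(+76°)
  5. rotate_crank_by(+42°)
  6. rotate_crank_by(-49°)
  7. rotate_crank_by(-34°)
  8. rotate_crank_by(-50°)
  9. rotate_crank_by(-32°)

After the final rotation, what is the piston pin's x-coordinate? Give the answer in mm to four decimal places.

195.0789

set_geometry: r = 43 mm, L = 167 mm, e = 7 mm; θ ← 0°
rotate_crank_by(+86°): θ ← 0° +86° = 86°
rotate_crank_by(-81°): θ ← 86° -81° = 5°
rotate_crank_by(+76°): θ ← 5° +76° = 81°
rotate_crank_by(+42°): θ ← 81° +42° = 123°
rotate_crank_by(-49°): θ ← 123° -49° = 74°
rotate_crank_by(-34°): θ ← 74° -34° = 40°
rotate_crank_by(-50°): θ ← 40° -50° = -10°
rotate_crank_by(-32°): θ ← -10° -32° = -42°
crank pin P = (r cos θ, r sin θ) = (31.955227, -28.772616)
h = r sin θ − e = -28.772616 − 7 = -35.772616
x = r cos θ + √(L² − h²) = 31.955227 + √(27889.0 − 1279.6801) = 31.955227 + 163.123634 = 195.078861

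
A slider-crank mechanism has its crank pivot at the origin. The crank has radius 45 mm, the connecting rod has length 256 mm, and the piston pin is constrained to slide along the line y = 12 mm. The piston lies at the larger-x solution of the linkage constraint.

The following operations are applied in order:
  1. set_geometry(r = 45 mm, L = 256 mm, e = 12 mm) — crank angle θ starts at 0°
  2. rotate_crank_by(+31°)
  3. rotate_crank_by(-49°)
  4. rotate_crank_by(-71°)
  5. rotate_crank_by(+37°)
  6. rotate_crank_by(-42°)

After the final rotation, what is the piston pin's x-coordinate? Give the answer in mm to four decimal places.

set_geometry: r = 45 mm, L = 256 mm, e = 12 mm; θ ← 0°
rotate_crank_by(+31°): θ ← 0° +31° = 31°
rotate_crank_by(-49°): θ ← 31° -49° = -18°
rotate_crank_by(-71°): θ ← -18° -71° = -89°
rotate_crank_by(+37°): θ ← -89° +37° = -52°
rotate_crank_by(-42°): θ ← -52° -42° = -94°
crank pin P = (r cos θ, r sin θ) = (-3.139041, -44.890382)
h = r sin θ − e = -44.890382 − 12 = -56.890382
x = r cos θ + √(L² − h²) = -3.139041 + √(65536.0 − 3236.5156) = -3.139041 + 249.598647 = 246.459605

246.4596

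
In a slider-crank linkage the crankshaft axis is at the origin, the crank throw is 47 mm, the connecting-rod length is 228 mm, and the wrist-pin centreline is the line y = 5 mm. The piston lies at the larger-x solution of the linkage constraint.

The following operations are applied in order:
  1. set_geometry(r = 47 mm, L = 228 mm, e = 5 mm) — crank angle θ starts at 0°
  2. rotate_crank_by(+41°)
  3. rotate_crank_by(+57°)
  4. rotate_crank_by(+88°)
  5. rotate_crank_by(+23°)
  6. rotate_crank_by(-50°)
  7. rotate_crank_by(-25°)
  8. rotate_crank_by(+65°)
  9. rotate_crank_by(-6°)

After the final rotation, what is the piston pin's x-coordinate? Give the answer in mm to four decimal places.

181.6722

set_geometry: r = 47 mm, L = 228 mm, e = 5 mm; θ ← 0°
rotate_crank_by(+41°): θ ← 0° +41° = 41°
rotate_crank_by(+57°): θ ← 41° +57° = 98°
rotate_crank_by(+88°): θ ← 98° +88° = 186°
rotate_crank_by(+23°): θ ← 186° +23° = 209°
rotate_crank_by(-50°): θ ← 209° -50° = 159°
rotate_crank_by(-25°): θ ← 159° -25° = 134°
rotate_crank_by(+65°): θ ← 134° +65° = 199°
rotate_crank_by(-6°): θ ← 199° -6° = 193°
crank pin P = (r cos θ, r sin θ) = (-45.795393, -10.572700)
h = r sin θ − e = -10.572700 − 5 = -15.572700
x = r cos θ + √(L² − h²) = -45.795393 + √(51984.0 − 242.5090) = -45.795393 + 227.467560 = 181.672167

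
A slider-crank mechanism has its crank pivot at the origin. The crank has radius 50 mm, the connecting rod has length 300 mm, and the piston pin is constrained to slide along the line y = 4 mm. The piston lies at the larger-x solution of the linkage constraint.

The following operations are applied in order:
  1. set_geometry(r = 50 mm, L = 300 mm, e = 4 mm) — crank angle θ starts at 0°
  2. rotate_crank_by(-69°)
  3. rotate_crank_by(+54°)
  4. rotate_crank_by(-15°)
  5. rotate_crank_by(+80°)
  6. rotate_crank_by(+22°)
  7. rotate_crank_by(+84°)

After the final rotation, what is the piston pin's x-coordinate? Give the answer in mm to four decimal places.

253.8776

set_geometry: r = 50 mm, L = 300 mm, e = 4 mm; θ ← 0°
rotate_crank_by(-69°): θ ← 0° -69° = -69°
rotate_crank_by(+54°): θ ← -69° +54° = -15°
rotate_crank_by(-15°): θ ← -15° -15° = -30°
rotate_crank_by(+80°): θ ← -30° +80° = 50°
rotate_crank_by(+22°): θ ← 50° +22° = 72°
rotate_crank_by(+84°): θ ← 72° +84° = 156°
crank pin P = (r cos θ, r sin θ) = (-45.677273, 20.336832)
h = r sin θ − e = 20.336832 − 4 = 16.336832
x = r cos θ + √(L² − h²) = -45.677273 + √(90000.0 − 266.8921) = -45.677273 + 299.554850 = 253.877577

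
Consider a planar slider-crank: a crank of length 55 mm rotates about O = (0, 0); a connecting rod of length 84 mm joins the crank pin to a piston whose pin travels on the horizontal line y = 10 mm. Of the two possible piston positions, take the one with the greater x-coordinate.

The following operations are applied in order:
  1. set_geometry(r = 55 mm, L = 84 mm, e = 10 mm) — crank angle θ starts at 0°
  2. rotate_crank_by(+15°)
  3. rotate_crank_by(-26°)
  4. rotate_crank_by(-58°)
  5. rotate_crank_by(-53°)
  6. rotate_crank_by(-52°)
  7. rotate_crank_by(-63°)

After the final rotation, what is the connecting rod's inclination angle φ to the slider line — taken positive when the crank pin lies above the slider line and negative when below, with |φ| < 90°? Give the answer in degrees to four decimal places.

25.4728

set_geometry: r = 55 mm, L = 84 mm, e = 10 mm; θ ← 0°
rotate_crank_by(+15°): θ ← 0° +15° = 15°
rotate_crank_by(-26°): θ ← 15° -26° = -11°
rotate_crank_by(-58°): θ ← -11° -58° = -69°
rotate_crank_by(-53°): θ ← -69° -53° = -122°
rotate_crank_by(-52°): θ ← -122° -52° = -174°
rotate_crank_by(-63°): θ ← -174° -63° = -237°
crank pin P = (r cos θ, r sin θ) = (-29.955147, 46.126881)
h = r sin θ − e = 46.126881 − 10 = 36.126881
sin φ = h / L = 36.126881 / 84 = 0.43008192
φ = arcsin(0.43008192) = 25.472759°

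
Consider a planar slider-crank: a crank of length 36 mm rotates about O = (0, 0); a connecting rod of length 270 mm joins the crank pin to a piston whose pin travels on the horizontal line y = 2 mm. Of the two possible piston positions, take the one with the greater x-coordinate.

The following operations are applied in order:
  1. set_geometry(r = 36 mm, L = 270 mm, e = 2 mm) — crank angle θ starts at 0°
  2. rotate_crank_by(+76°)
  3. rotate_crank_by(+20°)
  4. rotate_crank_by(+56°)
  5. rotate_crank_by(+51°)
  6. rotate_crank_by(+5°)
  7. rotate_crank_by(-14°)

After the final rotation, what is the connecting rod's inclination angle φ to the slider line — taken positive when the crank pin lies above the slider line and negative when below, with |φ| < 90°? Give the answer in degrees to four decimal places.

set_geometry: r = 36 mm, L = 270 mm, e = 2 mm; θ ← 0°
rotate_crank_by(+76°): θ ← 0° +76° = 76°
rotate_crank_by(+20°): θ ← 76° +20° = 96°
rotate_crank_by(+56°): θ ← 96° +56° = 152°
rotate_crank_by(+51°): θ ← 152° +51° = 203°
rotate_crank_by(+5°): θ ← 203° +5° = 208°
rotate_crank_by(-14°): θ ← 208° -14° = 194°
crank pin P = (r cos θ, r sin θ) = (-34.930646, -8.709188)
h = r sin θ − e = -8.709188 − 2 = -10.709188
sin φ = h / L = -10.709188 / 270 = -0.03966366
φ = arcsin(-0.03966366) = -2.273157°

-2.2732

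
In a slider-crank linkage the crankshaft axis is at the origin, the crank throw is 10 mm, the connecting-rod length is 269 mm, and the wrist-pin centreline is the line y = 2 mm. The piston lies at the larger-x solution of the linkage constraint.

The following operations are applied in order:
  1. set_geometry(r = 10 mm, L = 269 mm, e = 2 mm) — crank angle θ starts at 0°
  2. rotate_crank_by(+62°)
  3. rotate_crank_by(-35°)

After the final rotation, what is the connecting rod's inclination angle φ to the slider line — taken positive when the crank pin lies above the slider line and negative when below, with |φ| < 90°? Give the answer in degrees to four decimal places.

0.5410

set_geometry: r = 10 mm, L = 269 mm, e = 2 mm; θ ← 0°
rotate_crank_by(+62°): θ ← 0° +62° = 62°
rotate_crank_by(-35°): θ ← 62° -35° = 27°
crank pin P = (r cos θ, r sin θ) = (8.910065, 4.539905)
h = r sin θ − e = 4.539905 − 2 = 2.539905
sin φ = h / L = 2.539905 / 269 = 0.00944203
φ = arcsin(0.00944203) = 0.540996°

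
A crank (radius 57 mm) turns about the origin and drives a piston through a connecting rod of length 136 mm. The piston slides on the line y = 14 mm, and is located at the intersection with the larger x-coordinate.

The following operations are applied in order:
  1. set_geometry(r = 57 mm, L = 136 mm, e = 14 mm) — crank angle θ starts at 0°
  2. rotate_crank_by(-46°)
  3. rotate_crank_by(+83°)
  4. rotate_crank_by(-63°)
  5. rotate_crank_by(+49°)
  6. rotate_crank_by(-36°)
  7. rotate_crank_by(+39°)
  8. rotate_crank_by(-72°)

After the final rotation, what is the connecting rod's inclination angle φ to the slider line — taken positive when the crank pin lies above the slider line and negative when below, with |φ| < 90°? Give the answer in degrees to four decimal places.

set_geometry: r = 57 mm, L = 136 mm, e = 14 mm; θ ← 0°
rotate_crank_by(-46°): θ ← 0° -46° = -46°
rotate_crank_by(+83°): θ ← -46° +83° = 37°
rotate_crank_by(-63°): θ ← 37° -63° = -26°
rotate_crank_by(+49°): θ ← -26° +49° = 23°
rotate_crank_by(-36°): θ ← 23° -36° = -13°
rotate_crank_by(+39°): θ ← -13° +39° = 26°
rotate_crank_by(-72°): θ ← 26° -72° = -46°
crank pin P = (r cos θ, r sin θ) = (39.595527, -41.002369)
h = r sin θ − e = -41.002369 − 14 = -55.002369
sin φ = h / L = -55.002369 / 136 = -0.40442918
φ = arcsin(-0.40442918) = -23.855362°

-23.8554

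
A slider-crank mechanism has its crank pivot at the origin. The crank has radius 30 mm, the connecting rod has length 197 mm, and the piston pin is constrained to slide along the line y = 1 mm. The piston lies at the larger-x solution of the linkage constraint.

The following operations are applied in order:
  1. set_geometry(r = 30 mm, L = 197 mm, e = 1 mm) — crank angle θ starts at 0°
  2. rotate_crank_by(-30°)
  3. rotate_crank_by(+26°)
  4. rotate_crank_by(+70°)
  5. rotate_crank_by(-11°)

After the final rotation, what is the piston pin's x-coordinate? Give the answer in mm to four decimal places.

set_geometry: r = 30 mm, L = 197 mm, e = 1 mm; θ ← 0°
rotate_crank_by(-30°): θ ← 0° -30° = -30°
rotate_crank_by(+26°): θ ← -30° +26° = -4°
rotate_crank_by(+70°): θ ← -4° +70° = 66°
rotate_crank_by(-11°): θ ← 66° -11° = 55°
crank pin P = (r cos θ, r sin θ) = (17.207293, 24.574561)
h = r sin θ − e = 24.574561 − 1 = 23.574561
x = r cos θ + √(L² − h²) = 17.207293 + √(38809.0 − 555.7599) = 17.207293 + 195.584355 = 212.791648

212.7916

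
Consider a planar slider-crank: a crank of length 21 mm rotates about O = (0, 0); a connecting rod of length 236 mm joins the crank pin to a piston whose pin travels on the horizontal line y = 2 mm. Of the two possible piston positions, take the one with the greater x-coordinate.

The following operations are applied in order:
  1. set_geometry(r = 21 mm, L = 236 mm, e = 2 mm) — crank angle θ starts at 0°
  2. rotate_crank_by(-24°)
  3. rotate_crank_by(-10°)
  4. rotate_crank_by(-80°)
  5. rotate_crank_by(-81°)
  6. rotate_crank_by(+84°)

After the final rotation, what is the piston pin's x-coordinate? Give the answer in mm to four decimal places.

227.4832

set_geometry: r = 21 mm, L = 236 mm, e = 2 mm; θ ← 0°
rotate_crank_by(-24°): θ ← 0° -24° = -24°
rotate_crank_by(-10°): θ ← -24° -10° = -34°
rotate_crank_by(-80°): θ ← -34° -80° = -114°
rotate_crank_by(-81°): θ ← -114° -81° = -195°
rotate_crank_by(+84°): θ ← -195° +84° = -111°
crank pin P = (r cos θ, r sin θ) = (-7.525727, -19.605189)
h = r sin θ − e = -19.605189 − 2 = -21.605189
x = r cos θ + √(L² − h²) = -7.525727 + √(55696.0 − 466.7842) = -7.525727 + 235.008970 = 227.483243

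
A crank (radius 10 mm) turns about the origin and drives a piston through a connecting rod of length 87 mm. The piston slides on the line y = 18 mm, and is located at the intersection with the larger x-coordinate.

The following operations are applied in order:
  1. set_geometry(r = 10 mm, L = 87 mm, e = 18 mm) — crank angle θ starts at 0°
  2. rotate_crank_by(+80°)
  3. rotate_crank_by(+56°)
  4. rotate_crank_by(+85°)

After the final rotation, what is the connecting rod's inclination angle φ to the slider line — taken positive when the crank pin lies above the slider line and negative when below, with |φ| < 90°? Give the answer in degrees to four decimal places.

-16.3979

set_geometry: r = 10 mm, L = 87 mm, e = 18 mm; θ ← 0°
rotate_crank_by(+80°): θ ← 0° +80° = 80°
rotate_crank_by(+56°): θ ← 80° +56° = 136°
rotate_crank_by(+85°): θ ← 136° +85° = 221°
crank pin P = (r cos θ, r sin θ) = (-7.547096, -6.560590)
h = r sin θ − e = -6.560590 − 18 = -24.560590
sin φ = h / L = -24.560590 / 87 = -0.28230564
φ = arcsin(-0.28230564) = -16.397861°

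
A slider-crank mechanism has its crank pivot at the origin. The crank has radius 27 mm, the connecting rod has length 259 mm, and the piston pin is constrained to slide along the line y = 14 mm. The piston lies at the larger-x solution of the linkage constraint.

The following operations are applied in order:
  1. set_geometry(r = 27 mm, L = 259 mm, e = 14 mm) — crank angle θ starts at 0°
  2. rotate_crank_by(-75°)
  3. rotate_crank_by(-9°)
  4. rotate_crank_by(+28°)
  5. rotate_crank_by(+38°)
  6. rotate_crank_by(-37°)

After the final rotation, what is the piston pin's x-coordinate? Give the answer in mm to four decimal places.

set_geometry: r = 27 mm, L = 259 mm, e = 14 mm; θ ← 0°
rotate_crank_by(-75°): θ ← 0° -75° = -75°
rotate_crank_by(-9°): θ ← -75° -9° = -84°
rotate_crank_by(+28°): θ ← -84° +28° = -56°
rotate_crank_by(+38°): θ ← -56° +38° = -18°
rotate_crank_by(-37°): θ ← -18° -37° = -55°
crank pin P = (r cos θ, r sin θ) = (15.486564, -22.117105)
h = r sin θ − e = -22.117105 − 14 = -36.117105
x = r cos θ + √(L² − h²) = 15.486564 + √(67081.0 − 1304.4453) = 15.486564 + 256.469403 = 271.955967

271.9560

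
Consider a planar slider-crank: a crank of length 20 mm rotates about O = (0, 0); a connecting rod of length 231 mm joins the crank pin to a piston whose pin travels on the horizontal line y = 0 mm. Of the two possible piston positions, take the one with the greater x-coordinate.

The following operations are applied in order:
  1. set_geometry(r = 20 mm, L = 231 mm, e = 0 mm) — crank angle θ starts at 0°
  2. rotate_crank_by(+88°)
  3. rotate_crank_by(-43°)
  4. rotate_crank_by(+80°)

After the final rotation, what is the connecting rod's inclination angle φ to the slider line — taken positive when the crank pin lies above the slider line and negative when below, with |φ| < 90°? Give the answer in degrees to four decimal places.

set_geometry: r = 20 mm, L = 231 mm, e = 0 mm; θ ← 0°
rotate_crank_by(+88°): θ ← 0° +88° = 88°
rotate_crank_by(-43°): θ ← 88° -43° = 45°
rotate_crank_by(+80°): θ ← 45° +80° = 125°
crank pin P = (r cos θ, r sin θ) = (-11.471529, 16.383041)
h = r sin θ − e = 16.383041 − 0 = 16.383041
sin φ = h / L = 16.383041 / 231 = 0.07092225
φ = arcsin(0.07092225) = 4.066960°

4.0670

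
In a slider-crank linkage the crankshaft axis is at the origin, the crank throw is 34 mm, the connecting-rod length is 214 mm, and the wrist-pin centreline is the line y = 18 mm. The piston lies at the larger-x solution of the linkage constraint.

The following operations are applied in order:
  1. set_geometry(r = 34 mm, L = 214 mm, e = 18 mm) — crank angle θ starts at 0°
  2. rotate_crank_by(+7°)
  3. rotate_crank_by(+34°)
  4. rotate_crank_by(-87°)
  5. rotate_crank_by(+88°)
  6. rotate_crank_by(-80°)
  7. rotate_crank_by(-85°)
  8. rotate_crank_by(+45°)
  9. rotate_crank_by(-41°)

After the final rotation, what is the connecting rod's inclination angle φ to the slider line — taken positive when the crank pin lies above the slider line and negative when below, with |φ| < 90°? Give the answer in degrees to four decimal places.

set_geometry: r = 34 mm, L = 214 mm, e = 18 mm; θ ← 0°
rotate_crank_by(+7°): θ ← 0° +7° = 7°
rotate_crank_by(+34°): θ ← 7° +34° = 41°
rotate_crank_by(-87°): θ ← 41° -87° = -46°
rotate_crank_by(+88°): θ ← -46° +88° = 42°
rotate_crank_by(-80°): θ ← 42° -80° = -38°
rotate_crank_by(-85°): θ ← -38° -85° = -123°
rotate_crank_by(+45°): θ ← -123° +45° = -78°
rotate_crank_by(-41°): θ ← -78° -41° = -119°
crank pin P = (r cos θ, r sin θ) = (-16.483527, -29.737070)
h = r sin θ − e = -29.737070 − 18 = -47.737070
sin φ = h / L = -47.737070 / 214 = -0.22307042
φ = arcsin(-0.22307042) = -12.889438°

-12.8894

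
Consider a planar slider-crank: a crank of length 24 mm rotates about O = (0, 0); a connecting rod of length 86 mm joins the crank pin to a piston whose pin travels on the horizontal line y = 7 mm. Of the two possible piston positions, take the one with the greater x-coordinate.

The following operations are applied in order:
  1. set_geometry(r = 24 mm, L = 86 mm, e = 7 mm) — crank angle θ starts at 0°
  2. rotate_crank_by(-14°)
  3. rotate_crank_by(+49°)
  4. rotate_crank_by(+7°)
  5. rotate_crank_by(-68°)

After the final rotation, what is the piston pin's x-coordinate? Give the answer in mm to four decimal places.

105.7674

set_geometry: r = 24 mm, L = 86 mm, e = 7 mm; θ ← 0°
rotate_crank_by(-14°): θ ← 0° -14° = -14°
rotate_crank_by(+49°): θ ← -14° +49° = 35°
rotate_crank_by(+7°): θ ← 35° +7° = 42°
rotate_crank_by(-68°): θ ← 42° -68° = -26°
crank pin P = (r cos θ, r sin θ) = (21.571057, -10.520908)
h = r sin θ − e = -10.520908 − 7 = -17.520908
x = r cos θ + √(L² − h²) = 21.571057 + √(7396.0 − 306.9822) = 21.571057 + 84.196305 = 105.767362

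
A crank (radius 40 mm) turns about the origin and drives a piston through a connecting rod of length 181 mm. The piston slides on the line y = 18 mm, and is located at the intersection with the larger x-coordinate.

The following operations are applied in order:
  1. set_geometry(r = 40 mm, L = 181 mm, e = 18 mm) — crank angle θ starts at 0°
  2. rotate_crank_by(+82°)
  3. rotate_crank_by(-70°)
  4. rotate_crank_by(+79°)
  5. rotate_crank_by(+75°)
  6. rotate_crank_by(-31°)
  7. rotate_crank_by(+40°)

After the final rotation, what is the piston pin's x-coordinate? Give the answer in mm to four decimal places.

140.5694

set_geometry: r = 40 mm, L = 181 mm, e = 18 mm; θ ← 0°
rotate_crank_by(+82°): θ ← 0° +82° = 82°
rotate_crank_by(-70°): θ ← 82° -70° = 12°
rotate_crank_by(+79°): θ ← 12° +79° = 91°
rotate_crank_by(+75°): θ ← 91° +75° = 166°
rotate_crank_by(-31°): θ ← 166° -31° = 135°
rotate_crank_by(+40°): θ ← 135° +40° = 175°
crank pin P = (r cos θ, r sin θ) = (-39.847788, 3.486230)
h = r sin θ − e = 3.486230 − 18 = -14.513770
x = r cos θ + √(L² − h²) = -39.847788 + √(32761.0 − 210.6495) = -39.847788 + 180.417157 = 140.569369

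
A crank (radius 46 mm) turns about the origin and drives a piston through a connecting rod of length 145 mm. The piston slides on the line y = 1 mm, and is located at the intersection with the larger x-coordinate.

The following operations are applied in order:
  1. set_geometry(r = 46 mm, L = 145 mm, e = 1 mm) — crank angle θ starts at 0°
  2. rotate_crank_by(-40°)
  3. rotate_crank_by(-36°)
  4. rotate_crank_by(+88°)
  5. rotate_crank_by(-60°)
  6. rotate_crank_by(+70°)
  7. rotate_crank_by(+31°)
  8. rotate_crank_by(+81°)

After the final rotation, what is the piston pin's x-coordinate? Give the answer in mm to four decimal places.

set_geometry: r = 46 mm, L = 145 mm, e = 1 mm; θ ← 0°
rotate_crank_by(-40°): θ ← 0° -40° = -40°
rotate_crank_by(-36°): θ ← -40° -36° = -76°
rotate_crank_by(+88°): θ ← -76° +88° = 12°
rotate_crank_by(-60°): θ ← 12° -60° = -48°
rotate_crank_by(+70°): θ ← -48° +70° = 22°
rotate_crank_by(+31°): θ ← 22° +31° = 53°
rotate_crank_by(+81°): θ ← 53° +81° = 134°
crank pin P = (r cos θ, r sin θ) = (-31.954285, 33.089631)
h = r sin θ − e = 33.089631 − 1 = 32.089631
x = r cos θ + √(L² − h²) = -31.954285 + √(21025.0 − 1029.7444) = -31.954285 + 141.404581 = 109.450296

109.4503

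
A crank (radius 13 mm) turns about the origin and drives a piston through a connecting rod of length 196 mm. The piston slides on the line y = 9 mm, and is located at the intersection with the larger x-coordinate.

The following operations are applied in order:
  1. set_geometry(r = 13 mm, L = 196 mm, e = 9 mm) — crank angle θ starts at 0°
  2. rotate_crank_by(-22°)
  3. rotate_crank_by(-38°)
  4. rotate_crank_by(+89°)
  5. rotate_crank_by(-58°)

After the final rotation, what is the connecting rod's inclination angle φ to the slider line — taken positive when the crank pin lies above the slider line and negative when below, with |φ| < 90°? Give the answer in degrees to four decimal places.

set_geometry: r = 13 mm, L = 196 mm, e = 9 mm; θ ← 0°
rotate_crank_by(-22°): θ ← 0° -22° = -22°
rotate_crank_by(-38°): θ ← -22° -38° = -60°
rotate_crank_by(+89°): θ ← -60° +89° = 29°
rotate_crank_by(-58°): θ ← 29° -58° = -29°
crank pin P = (r cos θ, r sin θ) = (11.370056, -6.302525)
h = r sin θ − e = -6.302525 − 9 = -15.302525
sin φ = h / L = -15.302525 / 196 = -0.07807411
φ = arcsin(-0.07807411) = -4.477874°

-4.4779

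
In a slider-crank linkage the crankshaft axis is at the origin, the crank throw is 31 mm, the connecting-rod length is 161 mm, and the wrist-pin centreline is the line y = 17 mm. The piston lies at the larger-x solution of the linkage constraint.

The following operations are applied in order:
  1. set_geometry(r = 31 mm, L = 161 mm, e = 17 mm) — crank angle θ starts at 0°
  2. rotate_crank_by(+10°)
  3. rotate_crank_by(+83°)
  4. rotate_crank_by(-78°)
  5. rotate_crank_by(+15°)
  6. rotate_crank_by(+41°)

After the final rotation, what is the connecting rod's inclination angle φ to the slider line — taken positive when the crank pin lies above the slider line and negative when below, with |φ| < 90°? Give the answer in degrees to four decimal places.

4.3855

set_geometry: r = 31 mm, L = 161 mm, e = 17 mm; θ ← 0°
rotate_crank_by(+10°): θ ← 0° +10° = 10°
rotate_crank_by(+83°): θ ← 10° +83° = 93°
rotate_crank_by(-78°): θ ← 93° -78° = 15°
rotate_crank_by(+15°): θ ← 15° +15° = 30°
rotate_crank_by(+41°): θ ← 30° +41° = 71°
crank pin P = (r cos θ, r sin θ) = (10.092613, 29.311076)
h = r sin θ − e = 29.311076 − 17 = 12.311076
sin φ = h / L = 12.311076 / 161 = 0.07646631
φ = arcsin(0.07646631) = 4.385478°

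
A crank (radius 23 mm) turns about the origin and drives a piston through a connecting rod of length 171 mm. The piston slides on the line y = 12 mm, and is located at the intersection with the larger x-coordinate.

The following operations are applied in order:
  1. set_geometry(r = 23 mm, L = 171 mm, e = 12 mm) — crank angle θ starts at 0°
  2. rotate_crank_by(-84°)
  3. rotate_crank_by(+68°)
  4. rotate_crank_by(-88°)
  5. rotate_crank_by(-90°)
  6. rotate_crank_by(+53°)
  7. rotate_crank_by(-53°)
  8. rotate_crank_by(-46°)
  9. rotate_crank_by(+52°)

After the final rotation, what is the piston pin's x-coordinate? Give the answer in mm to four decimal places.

set_geometry: r = 23 mm, L = 171 mm, e = 12 mm; θ ← 0°
rotate_crank_by(-84°): θ ← 0° -84° = -84°
rotate_crank_by(+68°): θ ← -84° +68° = -16°
rotate_crank_by(-88°): θ ← -16° -88° = -104°
rotate_crank_by(-90°): θ ← -104° -90° = -194°
rotate_crank_by(+53°): θ ← -194° +53° = -141°
rotate_crank_by(-53°): θ ← -141° -53° = -194°
rotate_crank_by(-46°): θ ← -194° -46° = -240°
rotate_crank_by(+52°): θ ← -240° +52° = -188°
crank pin P = (r cos θ, r sin θ) = (-22.776166, 3.200981)
h = r sin θ − e = 3.200981 − 12 = -8.799019
x = r cos θ + √(L² − h²) = -22.776166 + √(29241.0 − 77.4227) = -22.776166 + 170.773468 = 147.997302

147.9973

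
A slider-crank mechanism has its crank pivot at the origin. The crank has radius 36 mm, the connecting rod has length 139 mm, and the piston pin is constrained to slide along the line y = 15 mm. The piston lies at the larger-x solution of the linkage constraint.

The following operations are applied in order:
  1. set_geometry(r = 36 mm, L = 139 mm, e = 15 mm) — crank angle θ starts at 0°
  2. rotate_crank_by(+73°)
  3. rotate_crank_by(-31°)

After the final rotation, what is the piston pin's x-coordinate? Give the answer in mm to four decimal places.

165.4558

set_geometry: r = 36 mm, L = 139 mm, e = 15 mm; θ ← 0°
rotate_crank_by(+73°): θ ← 0° +73° = 73°
rotate_crank_by(-31°): θ ← 73° -31° = 42°
crank pin P = (r cos θ, r sin θ) = (26.753214, 24.088702)
h = r sin θ − e = 24.088702 − 15 = 9.088702
x = r cos θ + √(L² − h²) = 26.753214 + √(19321.0 − 82.6045) = 26.753214 + 138.702543 = 165.455757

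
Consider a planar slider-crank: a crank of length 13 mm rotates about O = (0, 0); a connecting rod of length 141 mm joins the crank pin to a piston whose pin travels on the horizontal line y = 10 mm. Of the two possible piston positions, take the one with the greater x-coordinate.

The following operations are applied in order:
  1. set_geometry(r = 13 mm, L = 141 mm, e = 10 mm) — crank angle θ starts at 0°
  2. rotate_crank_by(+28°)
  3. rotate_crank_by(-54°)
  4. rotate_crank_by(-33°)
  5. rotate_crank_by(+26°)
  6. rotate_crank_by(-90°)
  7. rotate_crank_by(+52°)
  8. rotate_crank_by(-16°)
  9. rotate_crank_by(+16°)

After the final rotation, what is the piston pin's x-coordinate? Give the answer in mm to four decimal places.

set_geometry: r = 13 mm, L = 141 mm, e = 10 mm; θ ← 0°
rotate_crank_by(+28°): θ ← 0° +28° = 28°
rotate_crank_by(-54°): θ ← 28° -54° = -26°
rotate_crank_by(-33°): θ ← -26° -33° = -59°
rotate_crank_by(+26°): θ ← -59° +26° = -33°
rotate_crank_by(-90°): θ ← -33° -90° = -123°
rotate_crank_by(+52°): θ ← -123° +52° = -71°
rotate_crank_by(-16°): θ ← -71° -16° = -87°
rotate_crank_by(+16°): θ ← -87° +16° = -71°
crank pin P = (r cos θ, r sin θ) = (4.232386, -12.291741)
h = r sin θ − e = -12.291741 − 10 = -22.291741
x = r cos θ + √(L² − h²) = 4.232386 + √(19881.0 − 496.9217) = 4.232386 + 139.226715 = 143.459101

143.4591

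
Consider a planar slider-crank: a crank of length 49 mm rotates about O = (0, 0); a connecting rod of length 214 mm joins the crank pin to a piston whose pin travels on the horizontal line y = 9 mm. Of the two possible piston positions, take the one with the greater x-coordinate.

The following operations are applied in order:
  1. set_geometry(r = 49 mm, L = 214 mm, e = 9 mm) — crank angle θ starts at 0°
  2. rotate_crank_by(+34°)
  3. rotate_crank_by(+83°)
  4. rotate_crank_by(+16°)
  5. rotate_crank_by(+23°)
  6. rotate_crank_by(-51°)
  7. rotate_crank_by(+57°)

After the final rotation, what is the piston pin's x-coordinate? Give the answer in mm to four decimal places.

set_geometry: r = 49 mm, L = 214 mm, e = 9 mm; θ ← 0°
rotate_crank_by(+34°): θ ← 0° +34° = 34°
rotate_crank_by(+83°): θ ← 34° +83° = 117°
rotate_crank_by(+16°): θ ← 117° +16° = 133°
rotate_crank_by(+23°): θ ← 133° +23° = 156°
rotate_crank_by(-51°): θ ← 156° -51° = 105°
rotate_crank_by(+57°): θ ← 105° +57° = 162°
crank pin P = (r cos θ, r sin θ) = (-46.601769, 15.141833)
h = r sin θ − e = 15.141833 − 9 = 6.141833
x = r cos θ + √(L² − h²) = -46.601769 + √(45796.0 − 37.7221) = -46.601769 + 213.911846 = 167.310077

167.3101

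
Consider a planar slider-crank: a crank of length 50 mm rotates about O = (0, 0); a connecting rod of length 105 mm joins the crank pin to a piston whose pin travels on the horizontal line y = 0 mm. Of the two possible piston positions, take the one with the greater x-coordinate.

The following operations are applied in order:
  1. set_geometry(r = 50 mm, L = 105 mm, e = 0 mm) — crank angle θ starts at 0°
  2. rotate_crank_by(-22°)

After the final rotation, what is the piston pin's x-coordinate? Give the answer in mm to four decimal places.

set_geometry: r = 50 mm, L = 105 mm, e = 0 mm; θ ← 0°
rotate_crank_by(-22°): θ ← 0° -22° = -22°
crank pin P = (r cos θ, r sin θ) = (46.359193, -18.730330)
h = r sin θ − e = -18.730330 − 0 = -18.730330
x = r cos θ + √(L² − h²) = 46.359193 + √(11025.0 − 350.8252) = 46.359193 + 103.315898 = 149.675091

149.6751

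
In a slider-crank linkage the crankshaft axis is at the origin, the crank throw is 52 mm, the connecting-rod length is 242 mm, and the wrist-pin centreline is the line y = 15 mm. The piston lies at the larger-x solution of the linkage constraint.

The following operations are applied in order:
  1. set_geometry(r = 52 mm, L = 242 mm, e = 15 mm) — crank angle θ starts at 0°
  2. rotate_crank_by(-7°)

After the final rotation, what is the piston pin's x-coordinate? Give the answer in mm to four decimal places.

292.6699

set_geometry: r = 52 mm, L = 242 mm, e = 15 mm; θ ← 0°
rotate_crank_by(-7°): θ ← 0° -7° = -7°
crank pin P = (r cos θ, r sin θ) = (51.612400, -6.337206)
h = r sin θ − e = -6.337206 − 15 = -21.337206
x = r cos θ + √(L² − h²) = 51.612400 + √(58564.0 − 455.2764) = 51.612400 + 241.057511 = 292.669911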